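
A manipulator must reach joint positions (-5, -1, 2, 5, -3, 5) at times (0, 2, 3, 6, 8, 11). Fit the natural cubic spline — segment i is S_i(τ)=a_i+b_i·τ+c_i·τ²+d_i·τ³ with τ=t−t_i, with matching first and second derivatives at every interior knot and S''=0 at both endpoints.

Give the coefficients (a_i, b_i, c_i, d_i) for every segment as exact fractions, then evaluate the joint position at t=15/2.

Δ: Δ0=2, Δ1=3, Δ2=1, Δ3=-4, Δ4=8/3
row 1: diag=6, rhs=6; c'=1/6, d'=1
row 2: denom=8−1·1/6=47/6; d'=(-12−1·1)/(47/6)=-78/47
row 3: denom=10−3·18/47=416/47; d'=(-30−3·-78/47)/(416/47)=-147/52
row 4: denom=10−2·47/208=993/104; d'=(40−2·-147/52)/(993/104)=4748/993
back: M4=4748/993
back: M3=-147/52−47/208·4748/993=-3880/993
back: M2=-78/47−18/47·-3880/993=-54/331
back: M1=1−1/6·-54/331=340/331
M: M0=0, M1=340/331, M2=-54/331, M3=-3880/993, M4=4748/993, M5=0
seg 0: a=-5, c=M0/2=0, d=(M1−M0)/(6·2)=85/993, b=Δ0−h0·(2M0+M1)/6=1646/993
seg 1: a=-1, c=M1/2=170/331, d=(M2−M1)/(6·1)=-197/993, b=Δ1−h1·(2M1+M2)/6=2666/993
seg 2: a=2, c=M2/2=-27/331, d=(M3−M2)/(6·3)=-1859/8937, b=Δ2−h2·(2M2+M3)/6=3095/993
seg 3: a=5, c=M3/2=-1940/993, d=(M4−M3)/(6·2)=719/993, b=Δ3−h3·(2M3+M4)/6=-2968/993
seg 4: a=-3, c=M4/2=2374/993, d=(M5−M4)/(6·3)=-2374/8937, b=Δ4−h4·(2M4+M5)/6=-700/331
t_q=15/2 → seg 3, τ=3/2; S=5+-2968/993·τ+-1940/993·τ²+719/993·τ³=-3801/2648

  seg 0: a=-5 b=1646/993 c=0 d=85/993
  seg 1: a=-1 b=2666/993 c=170/331 d=-197/993
  seg 2: a=2 b=3095/993 c=-27/331 d=-1859/8937
  seg 3: a=5 b=-2968/993 c=-1940/993 d=719/993
  seg 4: a=-3 b=-700/331 c=2374/993 d=-2374/8937
S(15/2) = -3801/2648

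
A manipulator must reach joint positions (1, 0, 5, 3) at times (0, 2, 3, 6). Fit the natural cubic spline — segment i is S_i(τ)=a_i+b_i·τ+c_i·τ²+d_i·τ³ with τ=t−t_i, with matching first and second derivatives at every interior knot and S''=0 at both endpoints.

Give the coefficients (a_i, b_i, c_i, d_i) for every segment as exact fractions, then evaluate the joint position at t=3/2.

Δ: Δ0=-1/2, Δ1=5, Δ2=-2/3
row 1: diag=6, rhs=33; c'=1/6, d'=11/2
row 2: denom=8−1·1/6=47/6; d'=(-34−1·11/2)/(47/6)=-237/47
back: M2=-237/47
back: M1=11/2−1/6·-237/47=298/47
M: M0=0, M1=298/47, M2=-237/47, M3=0
seg 0: a=1, c=M0/2=0, d=(M1−M0)/(6·2)=149/282, b=Δ0−h0·(2M0+M1)/6=-737/282
seg 1: a=0, c=M1/2=149/47, d=(M2−M1)/(6·1)=-535/282, b=Δ1−h1·(2M1+M2)/6=1051/282
seg 2: a=5, c=M2/2=-237/94, d=(M3−M2)/(6·3)=79/282, b=Δ2−h2·(2M2+M3)/6=617/141
t_q=3/2 → seg 0, τ=3/2; S=1+-737/282·τ+0·τ²+149/282·τ³=-855/752

  seg 0: a=1 b=-737/282 c=0 d=149/282
  seg 1: a=0 b=1051/282 c=149/47 d=-535/282
  seg 2: a=5 b=617/141 c=-237/94 d=79/282
S(3/2) = -855/752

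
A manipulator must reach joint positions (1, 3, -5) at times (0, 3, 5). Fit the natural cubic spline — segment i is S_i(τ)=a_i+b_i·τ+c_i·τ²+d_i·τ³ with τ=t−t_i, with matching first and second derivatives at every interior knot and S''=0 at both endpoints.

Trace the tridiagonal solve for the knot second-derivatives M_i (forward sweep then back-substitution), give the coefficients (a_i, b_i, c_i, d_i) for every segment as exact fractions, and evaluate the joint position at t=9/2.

Δ: Δ0=2/3, Δ1=-4
row 1: diag=10, rhs=-28; c'=1/5, d'=-14/5
back: M1=-14/5
M: M0=0, M1=-14/5, M2=0
seg 0: a=1, c=M0/2=0, d=(M1−M0)/(6·3)=-7/45, b=Δ0−h0·(2M0+M1)/6=31/15
seg 1: a=3, c=M1/2=-7/5, d=(M2−M1)/(6·2)=7/30, b=Δ1−h1·(2M1+M2)/6=-32/15
t_q=9/2 → seg 1, τ=3/2; S=3+-32/15·τ+-7/5·τ²+7/30·τ³=-41/16

  seg 0: a=1 b=31/15 c=0 d=-7/45
  seg 1: a=3 b=-32/15 c=-7/5 d=7/30
S(9/2) = -41/16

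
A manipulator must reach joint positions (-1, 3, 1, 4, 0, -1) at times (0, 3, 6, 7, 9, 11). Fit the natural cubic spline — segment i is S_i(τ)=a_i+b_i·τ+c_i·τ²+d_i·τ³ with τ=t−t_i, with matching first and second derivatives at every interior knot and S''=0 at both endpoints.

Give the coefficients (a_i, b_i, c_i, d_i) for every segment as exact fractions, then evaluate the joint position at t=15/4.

Δ: Δ0=4/3, Δ1=-2/3, Δ2=3, Δ3=-2, Δ4=-1/2
row 1: diag=12, rhs=-12; c'=1/4, d'=-1
row 2: denom=8−3·1/4=29/4; d'=(22−3·-1)/(29/4)=100/29
row 3: denom=6−1·4/29=170/29; d'=(-30−1·100/29)/(170/29)=-97/17
row 4: denom=8−2·29/85=622/85; d'=(9−2·-97/17)/(622/85)=1735/622
back: M4=1735/622
back: M3=-97/17−29/85·1735/622=-4141/622
back: M2=100/29−4/29·-4141/622=1358/311
back: M1=-1−1/4·1358/311=-1301/622
M: M0=0, M1=-1301/622, M2=1358/311, M3=-4141/622, M4=1735/622, M5=0
seg 0: a=-1, c=M0/2=0, d=(M1−M0)/(6·3)=-1301/11196, b=Δ0−h0·(2M0+M1)/6=8879/3732
seg 1: a=3, c=M1/2=-1301/1244, d=(M2−M1)/(6·3)=1339/3732, b=Δ1−h1·(2M1+M2)/6=-1415/1866
seg 2: a=1, c=M2/2=679/311, d=(M3−M2)/(6·1)=-6857/3732, b=Δ2−h2·(2M2+M3)/6=9905/3732
seg 3: a=4, c=M3/2=-4141/1244, d=(M4−M3)/(6·2)=1469/1866, b=Δ3−h3·(2M3+M4)/6=2815/1866
seg 4: a=0, c=M4/2=1735/1244, d=(M5−M4)/(6·2)=-1735/7464, b=Δ4−h4·(2M4+M5)/6=-4403/1866
t_q=15/4 → seg 1, τ=3/4; S=3+-1415/1866·τ+-1301/1244·τ²+1339/3732·τ³=158783/79616

  seg 0: a=-1 b=8879/3732 c=0 d=-1301/11196
  seg 1: a=3 b=-1415/1866 c=-1301/1244 d=1339/3732
  seg 2: a=1 b=9905/3732 c=679/311 d=-6857/3732
  seg 3: a=4 b=2815/1866 c=-4141/1244 d=1469/1866
  seg 4: a=0 b=-4403/1866 c=1735/1244 d=-1735/7464
S(15/4) = 158783/79616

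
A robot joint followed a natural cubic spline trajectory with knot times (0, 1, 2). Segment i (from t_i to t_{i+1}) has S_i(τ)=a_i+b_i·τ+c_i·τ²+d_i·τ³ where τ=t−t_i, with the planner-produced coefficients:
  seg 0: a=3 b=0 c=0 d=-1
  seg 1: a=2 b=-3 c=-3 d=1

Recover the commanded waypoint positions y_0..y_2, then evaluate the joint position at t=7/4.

y_0=3 y_1=2 y_2=-3
S(7/4) = -97/64

y_0 = S_0(0) = a_0 = 3
y_1 = S_1(0) = a_1 = 2
y_2 = S_1(1) = -3
t_q=7/4 is in segment 1 (τ=3/4); S_1(τ)=-97/64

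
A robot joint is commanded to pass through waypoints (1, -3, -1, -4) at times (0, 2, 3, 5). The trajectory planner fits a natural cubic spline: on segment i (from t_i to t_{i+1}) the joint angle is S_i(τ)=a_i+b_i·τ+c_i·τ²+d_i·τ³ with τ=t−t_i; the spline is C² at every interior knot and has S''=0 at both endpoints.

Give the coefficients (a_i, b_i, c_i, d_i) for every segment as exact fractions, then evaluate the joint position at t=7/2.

Δ: Δ0=-2, Δ1=2, Δ2=-3/2
row 1: diag=6, rhs=24; c'=1/6, d'=4
row 2: denom=6−1·1/6=35/6; d'=(-21−1·4)/(35/6)=-30/7
back: M2=-30/7
back: M1=4−1/6·-30/7=33/7
M: M0=0, M1=33/7, M2=-30/7, M3=0
seg 0: a=1, c=M0/2=0, d=(M1−M0)/(6·2)=11/28, b=Δ0−h0·(2M0+M1)/6=-25/7
seg 1: a=-3, c=M1/2=33/14, d=(M2−M1)/(6·1)=-3/2, b=Δ1−h1·(2M1+M2)/6=8/7
seg 2: a=-1, c=M2/2=-15/7, d=(M3−M2)/(6·2)=5/14, b=Δ2−h2·(2M2+M3)/6=19/14
t_q=7/2 → seg 2, τ=1/2; S=-1+19/14·τ+-15/7·τ²+5/14·τ³=-13/16

  seg 0: a=1 b=-25/7 c=0 d=11/28
  seg 1: a=-3 b=8/7 c=33/14 d=-3/2
  seg 2: a=-1 b=19/14 c=-15/7 d=5/14
S(7/2) = -13/16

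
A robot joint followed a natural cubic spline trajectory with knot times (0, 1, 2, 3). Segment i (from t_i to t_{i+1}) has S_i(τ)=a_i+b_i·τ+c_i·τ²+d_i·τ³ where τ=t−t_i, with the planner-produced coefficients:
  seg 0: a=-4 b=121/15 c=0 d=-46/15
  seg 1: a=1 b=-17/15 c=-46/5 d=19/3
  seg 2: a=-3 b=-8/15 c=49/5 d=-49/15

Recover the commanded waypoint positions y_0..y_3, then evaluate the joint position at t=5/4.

y_0=-4 y_1=1 y_2=-3 y_3=3
S(5/4) = 77/320

y_0 = S_0(0) = a_0 = -4
y_1 = S_1(0) = a_1 = 1
y_2 = S_2(0) = a_2 = -3
y_3 = S_2(1) = 3
t_q=5/4 is in segment 1 (τ=1/4); S_1(τ)=77/320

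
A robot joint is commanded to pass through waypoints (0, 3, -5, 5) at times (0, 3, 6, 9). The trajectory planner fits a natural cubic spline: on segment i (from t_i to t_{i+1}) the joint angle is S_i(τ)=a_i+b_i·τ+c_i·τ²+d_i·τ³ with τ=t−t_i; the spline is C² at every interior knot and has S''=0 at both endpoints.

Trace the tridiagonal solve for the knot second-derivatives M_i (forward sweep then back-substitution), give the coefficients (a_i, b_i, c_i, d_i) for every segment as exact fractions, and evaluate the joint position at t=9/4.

Δ: Δ0=1, Δ1=-8/3, Δ2=10/3
row 1: diag=12, rhs=-22; c'=1/4, d'=-11/6
row 2: denom=12−3·1/4=45/4; d'=(36−3·-11/6)/(45/4)=166/45
back: M2=166/45
back: M1=-11/6−1/4·166/45=-124/45
M: M0=0, M1=-124/45, M2=166/45, M3=0
seg 0: a=0, c=M0/2=0, d=(M1−M0)/(6·3)=-62/405, b=Δ0−h0·(2M0+M1)/6=107/45
seg 1: a=3, c=M1/2=-62/45, d=(M2−M1)/(6·3)=29/81, b=Δ1−h1·(2M1+M2)/6=-79/45
seg 2: a=-5, c=M2/2=83/45, d=(M3−M2)/(6·3)=-83/405, b=Δ2−h2·(2M2+M3)/6=-16/45
t_q=9/4 → seg 0, τ=9/4; S=0+107/45·τ+0·τ²+-62/405·τ³=577/160

  seg 0: a=0 b=107/45 c=0 d=-62/405
  seg 1: a=3 b=-79/45 c=-62/45 d=29/81
  seg 2: a=-5 b=-16/45 c=83/45 d=-83/405
S(9/4) = 577/160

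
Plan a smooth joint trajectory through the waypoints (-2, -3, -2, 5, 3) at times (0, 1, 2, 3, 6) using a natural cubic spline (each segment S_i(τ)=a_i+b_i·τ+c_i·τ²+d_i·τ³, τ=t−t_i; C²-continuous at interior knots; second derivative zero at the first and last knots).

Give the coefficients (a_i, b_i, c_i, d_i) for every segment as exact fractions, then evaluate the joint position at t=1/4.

Δ: Δ0=-1, Δ1=1, Δ2=7, Δ3=-2/3
row 1: diag=4, rhs=12; c'=1/4, d'=3
row 2: denom=4−1·1/4=15/4; d'=(36−1·3)/(15/4)=44/5
row 3: denom=8−1·4/15=116/15; d'=(-46−1·44/5)/(116/15)=-411/58
back: M3=-411/58
back: M2=44/5−4/15·-411/58=310/29
back: M1=3−1/4·310/29=19/58
M: M0=0, M1=19/58, M2=310/29, M3=-411/58, M4=0
seg 0: a=-2, c=M0/2=0, d=(M1−M0)/(6·1)=19/348, b=Δ0−h0·(2M0+M1)/6=-367/348
seg 1: a=-3, c=M1/2=19/116, d=(M2−M1)/(6·1)=601/348, b=Δ1−h1·(2M1+M2)/6=-155/174
seg 2: a=-2, c=M2/2=155/29, d=(M3−M2)/(6·1)=-1031/348, b=Δ2−h2·(2M2+M3)/6=1607/348
seg 3: a=5, c=M3/2=-411/116, d=(M4−M3)/(6·3)=137/348, b=Δ3−h3·(2M3+M4)/6=1117/174
t_q=1/4 → seg 0, τ=1/4; S=-2+-367/348·τ+0·τ²+19/348·τ³=-16799/7424

  seg 0: a=-2 b=-367/348 c=0 d=19/348
  seg 1: a=-3 b=-155/174 c=19/116 d=601/348
  seg 2: a=-2 b=1607/348 c=155/29 d=-1031/348
  seg 3: a=5 b=1117/174 c=-411/116 d=137/348
S(1/4) = -16799/7424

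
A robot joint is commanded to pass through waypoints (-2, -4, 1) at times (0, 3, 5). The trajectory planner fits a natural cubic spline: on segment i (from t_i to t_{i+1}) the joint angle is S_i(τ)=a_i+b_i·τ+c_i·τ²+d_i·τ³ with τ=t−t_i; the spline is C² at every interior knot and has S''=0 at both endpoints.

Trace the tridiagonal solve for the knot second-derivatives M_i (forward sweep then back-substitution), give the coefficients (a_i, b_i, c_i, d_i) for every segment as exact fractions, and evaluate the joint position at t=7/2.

Δ: Δ0=-2/3, Δ1=5/2
row 1: diag=10, rhs=19; c'=1/5, d'=19/10
back: M1=19/10
M: M0=0, M1=19/10, M2=0
seg 0: a=-2, c=M0/2=0, d=(M1−M0)/(6·3)=19/180, b=Δ0−h0·(2M0+M1)/6=-97/60
seg 1: a=-4, c=M1/2=19/20, d=(M2−M1)/(6·2)=-19/120, b=Δ1−h1·(2M1+M2)/6=37/30
t_q=7/2 → seg 1, τ=1/2; S=-4+37/30·τ+19/20·τ²+-19/120·τ³=-1013/320

  seg 0: a=-2 b=-97/60 c=0 d=19/180
  seg 1: a=-4 b=37/30 c=19/20 d=-19/120
S(7/2) = -1013/320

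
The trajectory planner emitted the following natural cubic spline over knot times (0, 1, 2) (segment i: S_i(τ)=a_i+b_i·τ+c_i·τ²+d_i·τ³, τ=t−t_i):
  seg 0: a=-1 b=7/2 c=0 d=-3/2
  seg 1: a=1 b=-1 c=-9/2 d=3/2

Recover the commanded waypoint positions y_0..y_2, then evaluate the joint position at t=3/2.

y_0=-1 y_1=1 y_2=-3
S(3/2) = -7/16

y_0 = S_0(0) = a_0 = -1
y_1 = S_1(0) = a_1 = 1
y_2 = S_1(1) = -3
t_q=3/2 is in segment 1 (τ=1/2); S_1(τ)=-7/16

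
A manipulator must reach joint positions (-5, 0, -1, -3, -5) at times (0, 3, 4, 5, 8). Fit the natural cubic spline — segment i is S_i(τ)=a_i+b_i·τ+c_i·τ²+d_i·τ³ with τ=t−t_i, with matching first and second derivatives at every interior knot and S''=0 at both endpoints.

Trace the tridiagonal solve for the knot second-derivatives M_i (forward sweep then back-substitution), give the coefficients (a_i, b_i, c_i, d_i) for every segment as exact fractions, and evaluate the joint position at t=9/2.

Δ: Δ0=5/3, Δ1=-1, Δ2=-2, Δ3=-2/3
row 1: diag=8, rhs=-16; c'=1/8, d'=-2
row 2: denom=4−1·1/8=31/8; d'=(-6−1·-2)/(31/8)=-32/31
row 3: denom=8−1·8/31=240/31; d'=(8−1·-32/31)/(240/31)=7/6
back: M3=7/6
back: M2=-32/31−8/31·7/6=-4/3
back: M1=-2−1/8·-4/3=-11/6
M: M0=0, M1=-11/6, M2=-4/3, M3=7/6, M4=0
seg 0: a=-5, c=M0/2=0, d=(M1−M0)/(6·3)=-11/108, b=Δ0−h0·(2M0+M1)/6=31/12
seg 1: a=0, c=M1/2=-11/12, d=(M2−M1)/(6·1)=1/12, b=Δ1−h1·(2M1+M2)/6=-1/6
seg 2: a=-1, c=M2/2=-2/3, d=(M3−M2)/(6·1)=5/12, b=Δ2−h2·(2M2+M3)/6=-7/4
seg 3: a=-3, c=M3/2=7/12, d=(M4−M3)/(6·3)=-7/108, b=Δ3−h3·(2M3+M4)/6=-11/6
t_q=9/2 → seg 2, τ=1/2; S=-1+-7/4·τ+-2/3·τ²+5/12·τ³=-191/96

  seg 0: a=-5 b=31/12 c=0 d=-11/108
  seg 1: a=0 b=-1/6 c=-11/12 d=1/12
  seg 2: a=-1 b=-7/4 c=-2/3 d=5/12
  seg 3: a=-3 b=-11/6 c=7/12 d=-7/108
S(9/2) = -191/96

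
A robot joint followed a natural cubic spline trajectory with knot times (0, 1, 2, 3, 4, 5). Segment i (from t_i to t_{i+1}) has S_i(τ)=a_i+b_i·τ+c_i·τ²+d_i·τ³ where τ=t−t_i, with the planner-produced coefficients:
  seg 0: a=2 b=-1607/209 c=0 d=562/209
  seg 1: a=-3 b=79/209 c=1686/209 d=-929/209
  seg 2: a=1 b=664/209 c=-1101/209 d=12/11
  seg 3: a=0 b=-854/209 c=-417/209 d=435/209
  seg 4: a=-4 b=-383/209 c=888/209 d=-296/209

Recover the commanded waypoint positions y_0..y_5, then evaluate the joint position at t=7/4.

y_0=2 y_1=-3 y_2=1 y_3=0 y_4=-4 y_5=-3
S(7/4) = -723/13376

y_0 = S_0(0) = a_0 = 2
y_1 = S_1(0) = a_1 = -3
y_2 = S_2(0) = a_2 = 1
y_3 = S_3(0) = a_3 = 0
y_4 = S_4(0) = a_4 = -4
y_5 = S_4(1) = -3
t_q=7/4 is in segment 1 (τ=3/4); S_1(τ)=-723/13376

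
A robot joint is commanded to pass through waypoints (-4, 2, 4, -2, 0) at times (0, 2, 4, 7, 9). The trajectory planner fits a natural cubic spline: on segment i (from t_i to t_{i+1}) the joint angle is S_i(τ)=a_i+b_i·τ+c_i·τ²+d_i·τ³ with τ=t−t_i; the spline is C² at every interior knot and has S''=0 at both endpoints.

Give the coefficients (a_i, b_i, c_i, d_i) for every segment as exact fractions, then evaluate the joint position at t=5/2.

Δ: Δ0=3, Δ1=1, Δ2=-2, Δ3=1
row 1: diag=8, rhs=-12; c'=1/4, d'=-3/2
row 2: denom=10−2·1/4=19/2; d'=(-18−2·-3/2)/(19/2)=-30/19
row 3: denom=10−3·6/19=172/19; d'=(18−3·-30/19)/(172/19)=108/43
back: M3=108/43
back: M2=-30/19−6/19·108/43=-102/43
back: M1=-3/2−1/4·-102/43=-39/43
M: M0=0, M1=-39/43, M2=-102/43, M3=108/43, M4=0
seg 0: a=-4, c=M0/2=0, d=(M1−M0)/(6·2)=-13/172, b=Δ0−h0·(2M0+M1)/6=142/43
seg 1: a=2, c=M1/2=-39/86, d=(M2−M1)/(6·2)=-21/172, b=Δ1−h1·(2M1+M2)/6=103/43
seg 2: a=4, c=M2/2=-51/43, d=(M3−M2)/(6·3)=35/129, b=Δ2−h2·(2M2+M3)/6=-38/43
seg 3: a=-2, c=M3/2=54/43, d=(M4−M3)/(6·2)=-9/43, b=Δ3−h3·(2M3+M4)/6=-29/43
t_q=5/2 → seg 1, τ=1/2; S=2+103/43·τ+-39/86·τ²+-21/172·τ³=4223/1376

  seg 0: a=-4 b=142/43 c=0 d=-13/172
  seg 1: a=2 b=103/43 c=-39/86 d=-21/172
  seg 2: a=4 b=-38/43 c=-51/43 d=35/129
  seg 3: a=-2 b=-29/43 c=54/43 d=-9/43
S(5/2) = 4223/1376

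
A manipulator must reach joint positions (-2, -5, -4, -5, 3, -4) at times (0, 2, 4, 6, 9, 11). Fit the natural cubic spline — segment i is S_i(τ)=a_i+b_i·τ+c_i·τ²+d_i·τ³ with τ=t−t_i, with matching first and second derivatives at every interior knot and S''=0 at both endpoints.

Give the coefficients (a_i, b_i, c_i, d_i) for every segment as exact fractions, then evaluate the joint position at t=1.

Δ: Δ0=-3/2, Δ1=1/2, Δ2=-1/2, Δ3=8/3, Δ4=-7/2
row 1: diag=8, rhs=12; c'=1/4, d'=3/2
row 2: denom=8−2·1/4=15/2; d'=(-6−2·3/2)/(15/2)=-6/5
row 3: denom=10−2·4/15=142/15; d'=(19−2·-6/5)/(142/15)=321/142
row 4: denom=10−3·45/142=1285/142; d'=(-37−3·321/142)/(1285/142)=-6217/1285
back: M4=-6217/1285
back: M3=321/142−45/142·-6217/1285=975/257
back: M2=-6/5−4/15·975/257=-2842/1285
back: M1=3/2−1/4·-2842/1285=2638/1285
M: M0=0, M1=2638/1285, M2=-2842/1285, M3=975/257, M4=-6217/1285, M5=0
seg 0: a=-2, c=M0/2=0, d=(M1−M0)/(6·2)=1319/7710, b=Δ0−h0·(2M0+M1)/6=-16841/7710
seg 1: a=-5, c=M1/2=1319/1285, d=(M2−M1)/(6·2)=-274/771, b=Δ1−h1·(2M1+M2)/6=-1013/7710
seg 2: a=-4, c=M2/2=-1421/1285, d=(M3−M2)/(6·2)=7717/15420, b=Δ2−h2·(2M2+M3)/6=-2237/7710
seg 3: a=-5, c=M3/2=975/514, d=(M4−M3)/(6·3)=-5546/11565, b=Δ3−h3·(2M3+M4)/6=9961/7710
seg 4: a=3, c=M4/2=-6217/2570, d=(M5−M4)/(6·2)=6217/15420, b=Δ4−h4·(2M4+M5)/6=-2117/7710
t_q=1 → seg 0, τ=1; S=-2+-16841/7710·τ+0·τ²+1319/7710·τ³=-5157/1285

  seg 0: a=-2 b=-16841/7710 c=0 d=1319/7710
  seg 1: a=-5 b=-1013/7710 c=1319/1285 d=-274/771
  seg 2: a=-4 b=-2237/7710 c=-1421/1285 d=7717/15420
  seg 3: a=-5 b=9961/7710 c=975/514 d=-5546/11565
  seg 4: a=3 b=-2117/7710 c=-6217/2570 d=6217/15420
S(1) = -5157/1285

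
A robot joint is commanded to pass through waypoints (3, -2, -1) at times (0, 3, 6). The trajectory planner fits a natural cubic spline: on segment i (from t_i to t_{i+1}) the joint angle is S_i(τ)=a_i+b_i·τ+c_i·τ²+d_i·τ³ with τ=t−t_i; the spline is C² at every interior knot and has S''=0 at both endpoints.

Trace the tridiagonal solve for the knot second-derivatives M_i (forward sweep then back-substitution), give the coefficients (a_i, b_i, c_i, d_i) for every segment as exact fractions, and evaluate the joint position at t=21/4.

Δ: Δ0=-5/3, Δ1=1/3
row 1: diag=12, rhs=12; c'=1/4, d'=1
back: M1=1
M: M0=0, M1=1, M2=0
seg 0: a=3, c=M0/2=0, d=(M1−M0)/(6·3)=1/18, b=Δ0−h0·(2M0+M1)/6=-13/6
seg 1: a=-2, c=M1/2=1/2, d=(M2−M1)/(6·3)=-1/18, b=Δ1−h1·(2M1+M2)/6=-2/3
t_q=21/4 → seg 1, τ=9/4; S=-2+-2/3·τ+1/2·τ²+-1/18·τ³=-205/128

  seg 0: a=3 b=-13/6 c=0 d=1/18
  seg 1: a=-2 b=-2/3 c=1/2 d=-1/18
S(21/4) = -205/128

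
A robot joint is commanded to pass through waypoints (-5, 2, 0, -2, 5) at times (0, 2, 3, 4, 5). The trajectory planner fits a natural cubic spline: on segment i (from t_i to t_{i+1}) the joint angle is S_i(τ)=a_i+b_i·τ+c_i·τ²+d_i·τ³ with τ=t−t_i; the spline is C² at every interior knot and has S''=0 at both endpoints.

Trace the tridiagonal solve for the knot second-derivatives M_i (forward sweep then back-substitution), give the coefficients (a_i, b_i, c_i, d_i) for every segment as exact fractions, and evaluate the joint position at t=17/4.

  seg 0: a=-5 b=224/43 c=0 d=-147/344
  seg 1: a=2 b=7/86 c=-441/172 d=83/172
  seg 2: a=0 b=-619/172 c=-48/43 d=467/172
  seg 3: a=-2 b=199/86 c=1209/172 d=-403/172
S(17/4) = -11215/11008

Δ: Δ0=7/2, Δ1=-2, Δ2=-2, Δ3=7
row 1: diag=6, rhs=-33; c'=1/6, d'=-11/2
row 2: denom=4−1·1/6=23/6; d'=(0−1·-11/2)/(23/6)=33/23
row 3: denom=4−1·6/23=86/23; d'=(54−1·33/23)/(86/23)=1209/86
back: M3=1209/86
back: M2=33/23−6/23·1209/86=-96/43
back: M1=-11/2−1/6·-96/43=-441/86
M: M0=0, M1=-441/86, M2=-96/43, M3=1209/86, M4=0
seg 0: a=-5, c=M0/2=0, d=(M1−M0)/(6·2)=-147/344, b=Δ0−h0·(2M0+M1)/6=224/43
seg 1: a=2, c=M1/2=-441/172, d=(M2−M1)/(6·1)=83/172, b=Δ1−h1·(2M1+M2)/6=7/86
seg 2: a=0, c=M2/2=-48/43, d=(M3−M2)/(6·1)=467/172, b=Δ2−h2·(2M2+M3)/6=-619/172
seg 3: a=-2, c=M3/2=1209/172, d=(M4−M3)/(6·1)=-403/172, b=Δ3−h3·(2M3+M4)/6=199/86
t_q=17/4 → seg 3, τ=1/4; S=-2+199/86·τ+1209/172·τ²+-403/172·τ³=-11215/11008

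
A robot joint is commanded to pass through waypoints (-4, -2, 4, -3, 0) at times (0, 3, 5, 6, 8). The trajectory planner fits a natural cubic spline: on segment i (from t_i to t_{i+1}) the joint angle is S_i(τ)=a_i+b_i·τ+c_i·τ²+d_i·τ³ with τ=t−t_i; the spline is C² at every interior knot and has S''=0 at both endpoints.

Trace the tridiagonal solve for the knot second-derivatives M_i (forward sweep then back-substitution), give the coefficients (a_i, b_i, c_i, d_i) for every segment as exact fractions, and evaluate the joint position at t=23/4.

  seg 0: a=-4 b=-658/489 c=0 d=328/1467
  seg 1: a=-2 b=2294/489 c=328/163 d=-2795/1956
  seg 2: a=4 b=-2155/489 c=-2139/326 d=3881/978
  seg 3: a=-3 b=-5501/978 c=871/163 d=-871/978
S(23/4) = -27579/20864

Δ: Δ0=2/3, Δ1=3, Δ2=-7, Δ3=3/2
row 1: diag=10, rhs=14; c'=1/5, d'=7/5
row 2: denom=6−2·1/5=28/5; d'=(-60−2·7/5)/(28/5)=-157/14
row 3: denom=6−1·5/28=163/28; d'=(51−1·-157/14)/(163/28)=1742/163
back: M3=1742/163
back: M2=-157/14−5/28·1742/163=-2139/163
back: M1=7/5−1/5·-2139/163=656/163
M: M0=0, M1=656/163, M2=-2139/163, M3=1742/163, M4=0
seg 0: a=-4, c=M0/2=0, d=(M1−M0)/(6·3)=328/1467, b=Δ0−h0·(2M0+M1)/6=-658/489
seg 1: a=-2, c=M1/2=328/163, d=(M2−M1)/(6·2)=-2795/1956, b=Δ1−h1·(2M1+M2)/6=2294/489
seg 2: a=4, c=M2/2=-2139/326, d=(M3−M2)/(6·1)=3881/978, b=Δ2−h2·(2M2+M3)/6=-2155/489
seg 3: a=-3, c=M3/2=871/163, d=(M4−M3)/(6·2)=-871/978, b=Δ3−h3·(2M3+M4)/6=-5501/978
t_q=23/4 → seg 2, τ=3/4; S=4+-2155/489·τ+-2139/326·τ²+3881/978·τ³=-27579/20864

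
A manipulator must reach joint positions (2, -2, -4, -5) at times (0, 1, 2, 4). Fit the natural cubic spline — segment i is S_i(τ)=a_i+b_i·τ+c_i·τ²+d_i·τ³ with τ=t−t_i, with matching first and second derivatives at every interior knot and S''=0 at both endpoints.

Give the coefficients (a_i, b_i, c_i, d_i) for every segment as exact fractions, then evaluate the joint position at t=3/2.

Δ: Δ0=-4, Δ1=-2, Δ2=-1/2
row 1: diag=4, rhs=12; c'=1/4, d'=3
row 2: denom=6−1·1/4=23/4; d'=(9−1·3)/(23/4)=24/23
back: M2=24/23
back: M1=3−1/4·24/23=63/23
M: M0=0, M1=63/23, M2=24/23, M3=0
seg 0: a=2, c=M0/2=0, d=(M1−M0)/(6·1)=21/46, b=Δ0−h0·(2M0+M1)/6=-205/46
seg 1: a=-2, c=M1/2=63/46, d=(M2−M1)/(6·1)=-13/46, b=Δ1−h1·(2M1+M2)/6=-71/23
seg 2: a=-4, c=M2/2=12/23, d=(M3−M2)/(6·2)=-2/23, b=Δ2−h2·(2M2+M3)/6=-55/46
t_q=3/2 → seg 1, τ=1/2; S=-2+-71/23·τ+63/46·τ²+-13/46·τ³=-1191/368

  seg 0: a=2 b=-205/46 c=0 d=21/46
  seg 1: a=-2 b=-71/23 c=63/46 d=-13/46
  seg 2: a=-4 b=-55/46 c=12/23 d=-2/23
S(3/2) = -1191/368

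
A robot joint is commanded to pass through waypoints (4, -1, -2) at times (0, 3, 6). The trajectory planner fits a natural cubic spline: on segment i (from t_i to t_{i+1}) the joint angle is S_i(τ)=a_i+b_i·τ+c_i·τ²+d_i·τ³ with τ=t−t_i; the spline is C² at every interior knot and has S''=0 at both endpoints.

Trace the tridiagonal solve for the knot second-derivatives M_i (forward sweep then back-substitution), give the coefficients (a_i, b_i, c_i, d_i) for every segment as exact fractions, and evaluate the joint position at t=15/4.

Δ: Δ0=-5/3, Δ1=-1/3
row 1: diag=12, rhs=8; c'=1/4, d'=2/3
back: M1=2/3
M: M0=0, M1=2/3, M2=0
seg 0: a=4, c=M0/2=0, d=(M1−M0)/(6·3)=1/27, b=Δ0−h0·(2M0+M1)/6=-2
seg 1: a=-1, c=M1/2=1/3, d=(M2−M1)/(6·3)=-1/27, b=Δ1−h1·(2M1+M2)/6=-1
t_q=15/4 → seg 1, τ=3/4; S=-1+-1·τ+1/3·τ²+-1/27·τ³=-101/64

  seg 0: a=4 b=-2 c=0 d=1/27
  seg 1: a=-1 b=-1 c=1/3 d=-1/27
S(15/4) = -101/64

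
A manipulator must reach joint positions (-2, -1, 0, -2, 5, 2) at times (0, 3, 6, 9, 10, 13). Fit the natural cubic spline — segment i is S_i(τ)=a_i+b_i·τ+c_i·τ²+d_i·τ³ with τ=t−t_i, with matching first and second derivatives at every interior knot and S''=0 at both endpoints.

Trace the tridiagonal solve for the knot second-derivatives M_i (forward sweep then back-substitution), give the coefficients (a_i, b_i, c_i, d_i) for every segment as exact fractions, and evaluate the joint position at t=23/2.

Δ: Δ0=1/3, Δ1=1/3, Δ2=-2/3, Δ3=7, Δ4=-1
row 1: diag=12, rhs=0; c'=1/4, d'=0
row 2: denom=12−3·1/4=45/4; d'=(-6−3·0)/(45/4)=-8/15
row 3: denom=8−3·4/15=36/5; d'=(46−3·-8/15)/(36/5)=119/18
row 4: denom=8−1·5/36=283/36; d'=(-48−1·119/18)/(283/36)=-1966/283
back: M4=-1966/283
back: M3=119/18−5/36·-1966/283=2144/283
back: M2=-8/15−4/15·2144/283=-2168/849
back: M1=0−1/4·-2168/849=542/849
M: M0=0, M1=542/849, M2=-2168/849, M3=2144/283, M4=-1966/283, M5=0
seg 0: a=-2, c=M0/2=0, d=(M1−M0)/(6·3)=271/7641, b=Δ0−h0·(2M0+M1)/6=4/283
seg 1: a=-1, c=M1/2=271/849, d=(M2−M1)/(6·3)=-1355/7641, b=Δ1−h1·(2M1+M2)/6=275/283
seg 2: a=0, c=M2/2=-1084/849, d=(M3−M2)/(6·3)=4300/7641, b=Δ2−h2·(2M2+M3)/6=-538/283
seg 3: a=-2, c=M3/2=1072/283, d=(M4−M3)/(6·1)=-685/283, b=Δ3−h3·(2M3+M4)/6=1594/283
seg 4: a=5, c=M4/2=-983/283, d=(M5−M4)/(6·3)=983/2547, b=Δ4−h4·(2M4+M5)/6=1683/283
t_q=23/2 → seg 4, τ=3/2; S=5+1683/283·τ+-983/283·τ²+983/2547·τ³=16771/2264

  seg 0: a=-2 b=4/283 c=0 d=271/7641
  seg 1: a=-1 b=275/283 c=271/849 d=-1355/7641
  seg 2: a=0 b=-538/283 c=-1084/849 d=4300/7641
  seg 3: a=-2 b=1594/283 c=1072/283 d=-685/283
  seg 4: a=5 b=1683/283 c=-983/283 d=983/2547
S(23/2) = 16771/2264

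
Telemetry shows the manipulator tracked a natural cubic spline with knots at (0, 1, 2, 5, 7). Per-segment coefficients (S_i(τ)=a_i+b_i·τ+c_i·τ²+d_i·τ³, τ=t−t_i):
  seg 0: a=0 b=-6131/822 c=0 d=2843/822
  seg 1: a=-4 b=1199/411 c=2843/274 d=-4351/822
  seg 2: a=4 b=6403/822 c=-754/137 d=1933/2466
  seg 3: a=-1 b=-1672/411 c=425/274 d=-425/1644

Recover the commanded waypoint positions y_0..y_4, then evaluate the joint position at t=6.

y_0=0 y_1=-4 y_2=4 y_3=-1 y_4=-5
S(6) = -2069/548

y_0 = S_0(0) = a_0 = 0
y_1 = S_1(0) = a_1 = -4
y_2 = S_2(0) = a_2 = 4
y_3 = S_3(0) = a_3 = -1
y_4 = S_3(2) = -5
t_q=6 is in segment 3 (τ=1); S_3(τ)=-2069/548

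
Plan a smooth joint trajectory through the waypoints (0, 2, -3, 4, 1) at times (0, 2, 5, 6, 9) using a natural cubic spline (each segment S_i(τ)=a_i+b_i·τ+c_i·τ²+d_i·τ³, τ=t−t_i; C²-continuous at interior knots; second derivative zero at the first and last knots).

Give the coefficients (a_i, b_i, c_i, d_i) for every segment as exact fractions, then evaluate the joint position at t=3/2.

  seg 0: a=0 b=679/279 c=0 d=-100/279
  seg 1: a=2 b=-521/279 c=-200/93 d=1856/2511
  seg 2: a=-3 b=1447/279 c=1256/279 d=-250/93
  seg 3: a=4 b=1709/279 c=-994/279 d=994/2511
S(3/2) = 227/93

Δ: Δ0=1, Δ1=-5/3, Δ2=7, Δ3=-1
row 1: diag=10, rhs=-16; c'=3/10, d'=-8/5
row 2: denom=8−3·3/10=71/10; d'=(52−3·-8/5)/(71/10)=8
row 3: denom=8−1·10/71=558/71; d'=(-48−1·8)/(558/71)=-1988/279
back: M3=-1988/279
back: M2=8−10/71·-1988/279=2512/279
back: M1=-8/5−3/10·2512/279=-400/93
M: M0=0, M1=-400/93, M2=2512/279, M3=-1988/279, M4=0
seg 0: a=0, c=M0/2=0, d=(M1−M0)/(6·2)=-100/279, b=Δ0−h0·(2M0+M1)/6=679/279
seg 1: a=2, c=M1/2=-200/93, d=(M2−M1)/(6·3)=1856/2511, b=Δ1−h1·(2M1+M2)/6=-521/279
seg 2: a=-3, c=M2/2=1256/279, d=(M3−M2)/(6·1)=-250/93, b=Δ2−h2·(2M2+M3)/6=1447/279
seg 3: a=4, c=M3/2=-994/279, d=(M4−M3)/(6·3)=994/2511, b=Δ3−h3·(2M3+M4)/6=1709/279
t_q=3/2 → seg 0, τ=3/2; S=0+679/279·τ+0·τ²+-100/279·τ³=227/93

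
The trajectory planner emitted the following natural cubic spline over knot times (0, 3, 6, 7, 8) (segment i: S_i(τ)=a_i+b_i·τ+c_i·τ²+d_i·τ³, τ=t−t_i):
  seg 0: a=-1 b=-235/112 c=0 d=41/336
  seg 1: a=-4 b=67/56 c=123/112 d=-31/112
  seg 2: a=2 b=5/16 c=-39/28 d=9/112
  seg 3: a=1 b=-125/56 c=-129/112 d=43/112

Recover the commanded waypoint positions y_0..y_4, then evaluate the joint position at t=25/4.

y_0=-1 y_1=-4 y_2=2 y_3=1 y_4=-2
S(25/4) = 14281/7168

y_0 = S_0(0) = a_0 = -1
y_1 = S_1(0) = a_1 = -4
y_2 = S_2(0) = a_2 = 2
y_3 = S_3(0) = a_3 = 1
y_4 = S_3(1) = -2
t_q=25/4 is in segment 2 (τ=1/4); S_2(τ)=14281/7168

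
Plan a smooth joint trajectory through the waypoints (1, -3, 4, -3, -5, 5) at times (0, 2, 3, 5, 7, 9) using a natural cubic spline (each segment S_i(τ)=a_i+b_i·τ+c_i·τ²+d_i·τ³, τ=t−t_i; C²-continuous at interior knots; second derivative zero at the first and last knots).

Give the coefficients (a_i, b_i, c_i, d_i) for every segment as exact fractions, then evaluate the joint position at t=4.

  seg 0: a=1 b=-2753/477 c=0 d=1799/1908
  seg 1: a=-3 b=2644/477 c=1799/318 d=-4007/954
  seg 2: a=4 b=4061/954 c=-368/53 d=731/477
  seg 3: a=-3 b=-4891/954 c=358/159 d=-359/3816
  seg 4: a=-5 b=1312/477 c=1073/636 d=-1073/3816
S(4) = 905/318

Δ: Δ0=-2, Δ1=7, Δ2=-7/2, Δ3=-1, Δ4=5
row 1: diag=6, rhs=54; c'=1/6, d'=9
row 2: denom=6−1·1/6=35/6; d'=(-63−1·9)/(35/6)=-432/35
row 3: denom=8−2·12/35=256/35; d'=(15−2·-432/35)/(256/35)=1389/256
row 4: denom=8−2·35/128=477/64; d'=(36−2·1389/256)/(477/64)=1073/318
back: M4=1073/318
back: M3=1389/256−35/128·1073/318=716/159
back: M2=-432/35−12/35·716/159=-736/53
back: M1=9−1/6·-736/53=1799/159
M: M0=0, M1=1799/159, M2=-736/53, M3=716/159, M4=1073/318, M5=0
seg 0: a=1, c=M0/2=0, d=(M1−M0)/(6·2)=1799/1908, b=Δ0−h0·(2M0+M1)/6=-2753/477
seg 1: a=-3, c=M1/2=1799/318, d=(M2−M1)/(6·1)=-4007/954, b=Δ1−h1·(2M1+M2)/6=2644/477
seg 2: a=4, c=M2/2=-368/53, d=(M3−M2)/(6·2)=731/477, b=Δ2−h2·(2M2+M3)/6=4061/954
seg 3: a=-3, c=M3/2=358/159, d=(M4−M3)/(6·2)=-359/3816, b=Δ3−h3·(2M3+M4)/6=-4891/954
seg 4: a=-5, c=M4/2=1073/636, d=(M5−M4)/(6·2)=-1073/3816, b=Δ4−h4·(2M4+M5)/6=1312/477
t_q=4 → seg 2, τ=1; S=4+4061/954·τ+-368/53·τ²+731/477·τ³=905/318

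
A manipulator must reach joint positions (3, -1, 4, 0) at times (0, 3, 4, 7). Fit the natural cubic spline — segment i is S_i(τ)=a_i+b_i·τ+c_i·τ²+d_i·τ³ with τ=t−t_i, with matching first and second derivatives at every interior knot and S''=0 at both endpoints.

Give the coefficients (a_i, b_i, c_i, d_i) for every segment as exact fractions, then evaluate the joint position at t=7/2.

Δ: Δ0=-4/3, Δ1=5, Δ2=-4/3
row 1: diag=8, rhs=38; c'=1/8, d'=19/4
row 2: denom=8−1·1/8=63/8; d'=(-38−1·19/4)/(63/8)=-38/7
back: M2=-38/7
back: M1=19/4−1/8·-38/7=38/7
M: M0=0, M1=38/7, M2=-38/7, M3=0
seg 0: a=3, c=M0/2=0, d=(M1−M0)/(6·3)=19/63, b=Δ0−h0·(2M0+M1)/6=-85/21
seg 1: a=-1, c=M1/2=19/7, d=(M2−M1)/(6·1)=-38/21, b=Δ1−h1·(2M1+M2)/6=86/21
seg 2: a=4, c=M2/2=-19/7, d=(M3−M2)/(6·3)=19/63, b=Δ2−h2·(2M2+M3)/6=86/21
t_q=7/2 → seg 1, τ=1/2; S=-1+86/21·τ+19/7·τ²+-38/21·τ³=3/2

  seg 0: a=3 b=-85/21 c=0 d=19/63
  seg 1: a=-1 b=86/21 c=19/7 d=-38/21
  seg 2: a=4 b=86/21 c=-19/7 d=19/63
S(7/2) = 3/2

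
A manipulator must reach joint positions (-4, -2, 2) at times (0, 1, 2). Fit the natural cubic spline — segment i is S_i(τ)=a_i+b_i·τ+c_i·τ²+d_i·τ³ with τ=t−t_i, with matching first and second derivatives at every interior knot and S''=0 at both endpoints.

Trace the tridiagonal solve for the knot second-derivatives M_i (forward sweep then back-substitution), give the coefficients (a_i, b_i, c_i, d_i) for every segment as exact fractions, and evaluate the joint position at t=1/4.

  seg 0: a=-4 b=3/2 c=0 d=1/2
  seg 1: a=-2 b=3 c=3/2 d=-1/2
S(1/4) = -463/128

Δ: Δ0=2, Δ1=4
row 1: diag=4, rhs=12; c'=1/4, d'=3
back: M1=3
M: M0=0, M1=3, M2=0
seg 0: a=-4, c=M0/2=0, d=(M1−M0)/(6·1)=1/2, b=Δ0−h0·(2M0+M1)/6=3/2
seg 1: a=-2, c=M1/2=3/2, d=(M2−M1)/(6·1)=-1/2, b=Δ1−h1·(2M1+M2)/6=3
t_q=1/4 → seg 0, τ=1/4; S=-4+3/2·τ+0·τ²+1/2·τ³=-463/128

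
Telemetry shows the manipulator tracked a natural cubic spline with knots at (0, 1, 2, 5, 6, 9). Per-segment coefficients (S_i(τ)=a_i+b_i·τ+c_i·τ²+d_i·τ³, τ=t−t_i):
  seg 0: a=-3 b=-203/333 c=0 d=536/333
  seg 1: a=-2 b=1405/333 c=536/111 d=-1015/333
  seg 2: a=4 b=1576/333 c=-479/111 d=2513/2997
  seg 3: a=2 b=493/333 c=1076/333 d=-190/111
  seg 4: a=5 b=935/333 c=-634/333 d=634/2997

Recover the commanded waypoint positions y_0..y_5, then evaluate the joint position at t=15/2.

y_0 = S_0(0) = a_0 = -3
y_1 = S_1(0) = a_1 = -2
y_2 = S_2(0) = a_2 = 4
y_3 = S_3(0) = a_3 = 2
y_4 = S_4(0) = a_4 = 5
y_5 = S_4(3) = 2
t_q=15/2 is in segment 4 (τ=3/2); S_4(τ)=835/148

y_0=-3 y_1=-2 y_2=4 y_3=2 y_4=5 y_5=2
S(15/2) = 835/148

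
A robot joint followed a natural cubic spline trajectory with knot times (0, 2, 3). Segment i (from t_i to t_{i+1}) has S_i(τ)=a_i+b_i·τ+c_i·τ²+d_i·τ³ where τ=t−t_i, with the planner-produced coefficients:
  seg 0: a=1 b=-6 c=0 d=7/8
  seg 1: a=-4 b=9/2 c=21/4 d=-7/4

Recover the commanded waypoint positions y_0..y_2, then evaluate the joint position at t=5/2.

y_0 = S_0(0) = a_0 = 1
y_1 = S_1(0) = a_1 = -4
y_2 = S_1(1) = 4
t_q=5/2 is in segment 1 (τ=1/2); S_1(τ)=-21/32

y_0=1 y_1=-4 y_2=4
S(5/2) = -21/32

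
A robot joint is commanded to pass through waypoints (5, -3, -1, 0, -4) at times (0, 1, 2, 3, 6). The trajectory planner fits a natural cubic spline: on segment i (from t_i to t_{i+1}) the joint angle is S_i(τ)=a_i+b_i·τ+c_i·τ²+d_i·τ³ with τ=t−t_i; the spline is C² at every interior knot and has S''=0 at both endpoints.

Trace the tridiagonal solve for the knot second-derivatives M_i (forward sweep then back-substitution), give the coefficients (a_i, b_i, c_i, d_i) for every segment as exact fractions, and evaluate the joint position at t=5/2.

  seg 0: a=5 b=-3731/348 c=0 d=947/348
  seg 1: a=-3 b=-445/174 c=947/116 d=-1255/348
  seg 2: a=-1 b=1027/348 c=-77/29 d=245/348
  seg 3: a=0 b=-43/174 c=-63/116 d=7/116
S(5/2) = -93/928

Δ: Δ0=-8, Δ1=2, Δ2=1, Δ3=-4/3
row 1: diag=4, rhs=60; c'=1/4, d'=15
row 2: denom=4−1·1/4=15/4; d'=(-6−1·15)/(15/4)=-28/5
row 3: denom=8−1·4/15=116/15; d'=(-14−1·-28/5)/(116/15)=-63/58
back: M3=-63/58
back: M2=-28/5−4/15·-63/58=-154/29
back: M1=15−1/4·-154/29=947/58
M: M0=0, M1=947/58, M2=-154/29, M3=-63/58, M4=0
seg 0: a=5, c=M0/2=0, d=(M1−M0)/(6·1)=947/348, b=Δ0−h0·(2M0+M1)/6=-3731/348
seg 1: a=-3, c=M1/2=947/116, d=(M2−M1)/(6·1)=-1255/348, b=Δ1−h1·(2M1+M2)/6=-445/174
seg 2: a=-1, c=M2/2=-77/29, d=(M3−M2)/(6·1)=245/348, b=Δ2−h2·(2M2+M3)/6=1027/348
seg 3: a=0, c=M3/2=-63/116, d=(M4−M3)/(6·3)=7/116, b=Δ3−h3·(2M3+M4)/6=-43/174
t_q=5/2 → seg 2, τ=1/2; S=-1+1027/348·τ+-77/29·τ²+245/348·τ³=-93/928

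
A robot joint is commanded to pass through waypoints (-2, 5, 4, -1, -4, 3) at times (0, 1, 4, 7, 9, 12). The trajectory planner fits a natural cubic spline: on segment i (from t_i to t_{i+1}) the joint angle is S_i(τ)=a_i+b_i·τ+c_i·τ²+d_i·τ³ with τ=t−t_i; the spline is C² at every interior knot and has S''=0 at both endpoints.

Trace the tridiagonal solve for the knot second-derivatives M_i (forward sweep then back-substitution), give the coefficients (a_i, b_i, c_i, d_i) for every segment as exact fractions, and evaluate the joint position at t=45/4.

  seg 0: a=-2 b=10147/1272 c=0 d=-1243/1272
  seg 1: a=5 b=3209/636 c=-1243/424 d=4345/11448
  seg 2: a=4 b=-2921/1272 c=77/159 d=-349/3816
  seg 3: a=-1 b=-1183/636 c=-431/1272 d=55/212
  seg 4: a=-4 b=-65/636 c=1549/1272 d=-1549/11448
S(45/4) = 10685/27136

Δ: Δ0=7, Δ1=-1/3, Δ2=-5/3, Δ3=-3/2, Δ4=7/3
row 1: diag=8, rhs=-44; c'=3/8, d'=-11/2
row 2: denom=12−3·3/8=87/8; d'=(-8−3·-11/2)/(87/8)=68/87
row 3: denom=10−3·8/29=266/29; d'=(1−3·68/87)/(266/29)=-39/266
row 4: denom=10−2·29/133=1272/133; d'=(23−2·-39/266)/(1272/133)=1549/636
back: M4=1549/636
back: M3=-39/266−29/133·1549/636=-431/636
back: M2=68/87−8/29·-431/636=154/159
back: M1=-11/2−3/8·154/159=-1243/212
M: M0=0, M1=-1243/212, M2=154/159, M3=-431/636, M4=1549/636, M5=0
seg 0: a=-2, c=M0/2=0, d=(M1−M0)/(6·1)=-1243/1272, b=Δ0−h0·(2M0+M1)/6=10147/1272
seg 1: a=5, c=M1/2=-1243/424, d=(M2−M1)/(6·3)=4345/11448, b=Δ1−h1·(2M1+M2)/6=3209/636
seg 2: a=4, c=M2/2=77/159, d=(M3−M2)/(6·3)=-349/3816, b=Δ2−h2·(2M2+M3)/6=-2921/1272
seg 3: a=-1, c=M3/2=-431/1272, d=(M4−M3)/(6·2)=55/212, b=Δ3−h3·(2M3+M4)/6=-1183/636
seg 4: a=-4, c=M4/2=1549/1272, d=(M5−M4)/(6·3)=-1549/11448, b=Δ4−h4·(2M4+M5)/6=-65/636
t_q=45/4 → seg 4, τ=9/4; S=-4+-65/636·τ+1549/1272·τ²+-1549/11448·τ³=10685/27136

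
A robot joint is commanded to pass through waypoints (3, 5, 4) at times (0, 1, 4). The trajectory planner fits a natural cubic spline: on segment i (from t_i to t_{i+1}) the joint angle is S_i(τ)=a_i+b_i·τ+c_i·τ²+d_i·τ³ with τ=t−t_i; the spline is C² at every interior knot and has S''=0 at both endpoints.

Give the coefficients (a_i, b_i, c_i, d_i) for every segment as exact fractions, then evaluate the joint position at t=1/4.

Δ: Δ0=2, Δ1=-1/3
row 1: diag=8, rhs=-14; c'=3/8, d'=-7/4
back: M1=-7/4
M: M0=0, M1=-7/4, M2=0
seg 0: a=3, c=M0/2=0, d=(M1−M0)/(6·1)=-7/24, b=Δ0−h0·(2M0+M1)/6=55/24
seg 1: a=5, c=M1/2=-7/8, d=(M2−M1)/(6·3)=7/72, b=Δ1−h1·(2M1+M2)/6=17/12
t_q=1/4 → seg 0, τ=1/4; S=3+55/24·τ+0·τ²+-7/24·τ³=1827/512

  seg 0: a=3 b=55/24 c=0 d=-7/24
  seg 1: a=5 b=17/12 c=-7/8 d=7/72
S(1/4) = 1827/512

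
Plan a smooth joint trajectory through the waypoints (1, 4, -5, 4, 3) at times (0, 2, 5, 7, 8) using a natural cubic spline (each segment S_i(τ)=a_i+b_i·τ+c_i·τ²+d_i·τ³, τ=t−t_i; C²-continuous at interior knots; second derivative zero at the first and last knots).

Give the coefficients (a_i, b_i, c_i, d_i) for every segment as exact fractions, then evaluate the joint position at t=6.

Δ: Δ0=3/2, Δ1=-3, Δ2=9/2, Δ3=-1
row 1: diag=10, rhs=-27; c'=3/10, d'=-27/10
row 2: denom=10−3·3/10=91/10; d'=(45−3·-27/10)/(91/10)=531/91
row 3: denom=6−2·20/91=506/91; d'=(-33−2·531/91)/(506/91)=-4065/506
back: M3=-4065/506
back: M2=531/91−20/91·-4065/506=1923/253
back: M1=-27/10−3/10·1923/253=-1260/253
M: M0=0, M1=-1260/253, M2=1923/253, M3=-4065/506, M4=0
seg 0: a=1, c=M0/2=0, d=(M1−M0)/(6·2)=-105/253, b=Δ0−h0·(2M0+M1)/6=1599/506
seg 1: a=4, c=M1/2=-630/253, d=(M2−M1)/(6·3)=1061/1518, b=Δ1−h1·(2M1+M2)/6=-921/506
seg 2: a=-5, c=M2/2=1923/506, d=(M3−M2)/(6·2)=-2637/2024, b=Δ2−h2·(2M2+M3)/6=534/253
seg 3: a=4, c=M3/2=-4065/1012, d=(M4−M3)/(6·1)=1355/1012, b=Δ3−h3·(2M3+M4)/6=849/506
t_q=6 → seg 2, τ=1; S=-5+534/253·τ+1923/506·τ²+-2637/2024·τ³=-793/2024

  seg 0: a=1 b=1599/506 c=0 d=-105/253
  seg 1: a=4 b=-921/506 c=-630/253 d=1061/1518
  seg 2: a=-5 b=534/253 c=1923/506 d=-2637/2024
  seg 3: a=4 b=849/506 c=-4065/1012 d=1355/1012
S(6) = -793/2024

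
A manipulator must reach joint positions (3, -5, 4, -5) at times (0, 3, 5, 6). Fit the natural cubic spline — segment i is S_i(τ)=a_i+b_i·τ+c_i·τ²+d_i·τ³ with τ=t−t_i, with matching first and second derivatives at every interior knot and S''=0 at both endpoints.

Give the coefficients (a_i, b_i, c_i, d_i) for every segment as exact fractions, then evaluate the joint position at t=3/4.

  seg 0: a=3 b=-77/12 c=0 d=5/12
  seg 1: a=-5 b=29/6 c=15/4 d=-47/24
  seg 2: a=4 b=-11/3 c=-8 d=8/3
S(3/4) = -419/256

Δ: Δ0=-8/3, Δ1=9/2, Δ2=-9
row 1: diag=10, rhs=43; c'=1/5, d'=43/10
row 2: denom=6−2·1/5=28/5; d'=(-81−2·43/10)/(28/5)=-16
back: M2=-16
back: M1=43/10−1/5·-16=15/2
M: M0=0, M1=15/2, M2=-16, M3=0
seg 0: a=3, c=M0/2=0, d=(M1−M0)/(6·3)=5/12, b=Δ0−h0·(2M0+M1)/6=-77/12
seg 1: a=-5, c=M1/2=15/4, d=(M2−M1)/(6·2)=-47/24, b=Δ1−h1·(2M1+M2)/6=29/6
seg 2: a=4, c=M2/2=-8, d=(M3−M2)/(6·1)=8/3, b=Δ2−h2·(2M2+M3)/6=-11/3
t_q=3/4 → seg 0, τ=3/4; S=3+-77/12·τ+0·τ²+5/12·τ³=-419/256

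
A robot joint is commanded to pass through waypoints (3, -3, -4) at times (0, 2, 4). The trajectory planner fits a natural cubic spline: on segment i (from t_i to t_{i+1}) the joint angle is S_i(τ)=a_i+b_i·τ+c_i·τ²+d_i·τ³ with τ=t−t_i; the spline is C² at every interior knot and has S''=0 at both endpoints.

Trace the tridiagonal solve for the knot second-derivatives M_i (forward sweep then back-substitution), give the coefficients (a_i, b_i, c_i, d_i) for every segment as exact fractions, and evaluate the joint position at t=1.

  seg 0: a=3 b=-29/8 c=0 d=5/32
  seg 1: a=-3 b=-7/4 c=15/16 d=-5/32
S(1) = -15/32

Δ: Δ0=-3, Δ1=-1/2
row 1: diag=8, rhs=15; c'=1/4, d'=15/8
back: M1=15/8
M: M0=0, M1=15/8, M2=0
seg 0: a=3, c=M0/2=0, d=(M1−M0)/(6·2)=5/32, b=Δ0−h0·(2M0+M1)/6=-29/8
seg 1: a=-3, c=M1/2=15/16, d=(M2−M1)/(6·2)=-5/32, b=Δ1−h1·(2M1+M2)/6=-7/4
t_q=1 → seg 0, τ=1; S=3+-29/8·τ+0·τ²+5/32·τ³=-15/32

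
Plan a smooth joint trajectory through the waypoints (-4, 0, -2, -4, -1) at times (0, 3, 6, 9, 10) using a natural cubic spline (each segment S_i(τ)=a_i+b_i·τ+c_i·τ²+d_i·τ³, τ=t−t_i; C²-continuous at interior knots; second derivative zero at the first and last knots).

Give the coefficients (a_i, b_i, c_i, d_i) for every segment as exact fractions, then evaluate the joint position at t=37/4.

Δ: Δ0=4/3, Δ1=-2/3, Δ2=-2/3, Δ3=3
row 1: diag=12, rhs=-12; c'=1/4, d'=-1
row 2: denom=12−3·1/4=45/4; d'=(0−3·-1)/(45/4)=4/15
row 3: denom=8−3·4/15=36/5; d'=(22−3·4/15)/(36/5)=53/18
back: M3=53/18
back: M2=4/15−4/15·53/18=-14/27
back: M1=-1−1/4·-14/27=-47/54
M: M0=0, M1=-47/54, M2=-14/27, M3=53/18, M4=0
seg 0: a=-4, c=M0/2=0, d=(M1−M0)/(6·3)=-47/972, b=Δ0−h0·(2M0+M1)/6=191/108
seg 1: a=0, c=M1/2=-47/108, d=(M2−M1)/(6·3)=19/972, b=Δ1−h1·(2M1+M2)/6=25/54
seg 2: a=-2, c=M2/2=-7/27, d=(M3−M2)/(6·3)=187/972, b=Δ2−h2·(2M2+M3)/6=-175/108
seg 3: a=-4, c=M3/2=53/36, d=(M4−M3)/(6·1)=-53/108, b=Δ3−h3·(2M3+M4)/6=109/54
t_q=37/4 → seg 3, τ=1/4; S=-4+109/54·τ+53/36·τ²+-53/108·τ³=-7859/2304

  seg 0: a=-4 b=191/108 c=0 d=-47/972
  seg 1: a=0 b=25/54 c=-47/108 d=19/972
  seg 2: a=-2 b=-175/108 c=-7/27 d=187/972
  seg 3: a=-4 b=109/54 c=53/36 d=-53/108
S(37/4) = -7859/2304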